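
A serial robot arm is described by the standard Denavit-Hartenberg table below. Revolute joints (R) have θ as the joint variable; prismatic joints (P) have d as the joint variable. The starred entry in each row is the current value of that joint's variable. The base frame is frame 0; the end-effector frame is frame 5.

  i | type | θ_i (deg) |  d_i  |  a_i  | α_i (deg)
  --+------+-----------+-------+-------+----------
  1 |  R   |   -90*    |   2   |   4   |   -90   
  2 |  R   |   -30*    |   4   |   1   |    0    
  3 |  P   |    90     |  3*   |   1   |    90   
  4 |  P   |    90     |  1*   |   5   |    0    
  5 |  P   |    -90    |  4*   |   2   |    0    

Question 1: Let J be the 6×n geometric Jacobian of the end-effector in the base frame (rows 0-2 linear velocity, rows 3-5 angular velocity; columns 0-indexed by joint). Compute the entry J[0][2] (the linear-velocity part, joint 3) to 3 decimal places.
1.000

prismatic axis z_2 = (1.0000,0.0000,0.0000)
J_v[:, 2] = z_2; J_ω[:, 2] = (0,0,0)
entry J[0][2] = 1.0000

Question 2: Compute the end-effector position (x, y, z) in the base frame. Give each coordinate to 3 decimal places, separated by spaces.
12.000 -10.696 2.402

after link 1: o_1 = (0.0000, -4.0000, 2.0000)
after link 2: o_2 = (4.0000, -4.8660, 2.5000)
after link 3: o_3 = (7.0000, -5.3660, 1.6340)
after link 4: o_4 = (12.0000, -6.2321, 2.1340)
after link 5: o_5 = (12.0000, -10.6962, 2.4019)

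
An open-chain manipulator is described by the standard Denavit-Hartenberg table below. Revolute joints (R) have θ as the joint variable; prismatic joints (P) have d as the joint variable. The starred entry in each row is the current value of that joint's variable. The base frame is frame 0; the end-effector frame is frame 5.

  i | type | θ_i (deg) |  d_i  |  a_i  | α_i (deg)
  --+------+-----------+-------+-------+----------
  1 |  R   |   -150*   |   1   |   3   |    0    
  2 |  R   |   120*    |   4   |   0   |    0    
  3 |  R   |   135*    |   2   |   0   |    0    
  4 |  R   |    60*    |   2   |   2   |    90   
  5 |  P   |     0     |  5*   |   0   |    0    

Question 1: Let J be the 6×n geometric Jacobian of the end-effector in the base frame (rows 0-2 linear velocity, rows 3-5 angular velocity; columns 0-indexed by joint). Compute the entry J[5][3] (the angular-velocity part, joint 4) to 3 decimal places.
axis z_3 = (0.0000,0.0000,1.0000); lever o_n−o_3 = (-0.6378,5.3473,2.0000)
cross product → J_v[:, 3] = (-5.3473,-0.6378,0.0000)
J_ω[:, 3] = z_3
entry J[5][3] = 1.0000

1.000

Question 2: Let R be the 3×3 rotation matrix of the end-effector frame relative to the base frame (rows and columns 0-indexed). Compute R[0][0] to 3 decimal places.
-0.966

End-effector x-axis (col 0 of R) = (-0.9659,0.2588,0.0000)
R[0][0] = -0.9659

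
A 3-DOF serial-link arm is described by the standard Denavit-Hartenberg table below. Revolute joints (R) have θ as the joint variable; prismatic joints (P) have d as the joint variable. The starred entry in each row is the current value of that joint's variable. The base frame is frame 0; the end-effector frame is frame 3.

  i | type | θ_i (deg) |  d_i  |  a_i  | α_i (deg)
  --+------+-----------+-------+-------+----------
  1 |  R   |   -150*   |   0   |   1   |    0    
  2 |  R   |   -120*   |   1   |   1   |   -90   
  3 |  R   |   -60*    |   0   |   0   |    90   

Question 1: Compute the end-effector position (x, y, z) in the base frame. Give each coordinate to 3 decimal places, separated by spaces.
-0.866 0.500 1.000

after link 1: o_1 = (-0.8660, -0.5000, 0.0000)
after link 2: o_2 = (-0.8660, 0.5000, 1.0000)
after link 3: o_3 = (-0.8660, 0.5000, 1.0000)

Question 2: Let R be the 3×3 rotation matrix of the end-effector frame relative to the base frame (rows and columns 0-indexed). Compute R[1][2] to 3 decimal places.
End-effector z-axis (col 2 of R) = (0.0000,-0.8660,0.5000)
R[1][2] = -0.8660

-0.866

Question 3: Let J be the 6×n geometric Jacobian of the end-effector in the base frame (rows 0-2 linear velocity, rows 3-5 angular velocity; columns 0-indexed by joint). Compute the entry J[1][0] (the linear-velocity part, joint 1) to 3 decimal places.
-0.866

axis z_0 = ẑ; lever o_n−o_0 = (-0.8660,0.5000,1.0000)
cross product → J_v[:, 0] = (-0.5000,-0.8660,0.0000)
J_ω[:, 0] = z_0
entry J[1][0] = -0.8660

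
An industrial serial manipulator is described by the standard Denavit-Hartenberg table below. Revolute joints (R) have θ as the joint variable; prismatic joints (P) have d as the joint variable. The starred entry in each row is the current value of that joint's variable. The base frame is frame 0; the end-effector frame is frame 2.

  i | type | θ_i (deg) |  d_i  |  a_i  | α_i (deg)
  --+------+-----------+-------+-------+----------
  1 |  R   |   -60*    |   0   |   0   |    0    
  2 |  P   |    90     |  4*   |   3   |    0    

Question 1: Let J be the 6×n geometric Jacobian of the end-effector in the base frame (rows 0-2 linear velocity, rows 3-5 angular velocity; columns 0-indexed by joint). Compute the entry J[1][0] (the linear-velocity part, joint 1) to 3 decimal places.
axis z_0 = ẑ; lever o_n−o_0 = (2.5981,1.5000,4.0000)
cross product → J_v[:, 0] = (-1.5000,2.5981,0.0000)
J_ω[:, 0] = z_0
entry J[1][0] = 2.5981

2.598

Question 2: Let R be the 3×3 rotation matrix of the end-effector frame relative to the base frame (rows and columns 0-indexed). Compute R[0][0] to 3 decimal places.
End-effector x-axis (col 0 of R) = (0.8660,0.5000,0.0000)
R[0][0] = 0.8660

0.866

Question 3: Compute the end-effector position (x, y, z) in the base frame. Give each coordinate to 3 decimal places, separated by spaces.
after link 1: o_1 = (0.0000, 0.0000, 0.0000)
after link 2: o_2 = (2.5981, 1.5000, 4.0000)

2.598 1.500 4.000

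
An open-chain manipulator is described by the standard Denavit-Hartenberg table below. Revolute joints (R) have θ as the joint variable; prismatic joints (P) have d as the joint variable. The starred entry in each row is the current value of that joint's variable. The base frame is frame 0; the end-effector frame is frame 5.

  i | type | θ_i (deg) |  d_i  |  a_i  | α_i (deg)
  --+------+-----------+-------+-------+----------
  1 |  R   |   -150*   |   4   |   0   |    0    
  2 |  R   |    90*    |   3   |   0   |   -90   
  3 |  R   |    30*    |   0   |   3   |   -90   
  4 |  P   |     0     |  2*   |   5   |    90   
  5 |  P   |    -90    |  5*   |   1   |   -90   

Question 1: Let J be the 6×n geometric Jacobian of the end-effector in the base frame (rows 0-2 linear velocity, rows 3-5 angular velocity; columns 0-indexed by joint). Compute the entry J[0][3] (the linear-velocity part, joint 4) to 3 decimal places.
prismatic axis z_3 = (-0.2500,0.4330,-0.8660)
J_v[:, 3] = z_3; J_ω[:, 3] = (0,0,0)
entry J[0][3] = -0.2500

-0.250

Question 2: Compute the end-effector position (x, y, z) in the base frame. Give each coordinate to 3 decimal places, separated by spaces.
7.544 -3.067 2.134

after link 1: o_1 = (0.0000, 0.0000, 4.0000)
after link 2: o_2 = (0.0000, 0.0000, 7.0000)
after link 3: o_3 = (1.2990, -2.2500, 5.5000)
after link 4: o_4 = (2.9641, -5.1340, 1.2679)
after link 5: o_5 = (7.5442, -3.0670, 2.1340)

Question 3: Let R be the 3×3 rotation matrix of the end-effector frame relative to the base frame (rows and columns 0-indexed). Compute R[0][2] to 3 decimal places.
0.433

End-effector z-axis (col 2 of R) = (0.4330,-0.7500,-0.5000)
R[0][2] = 0.4330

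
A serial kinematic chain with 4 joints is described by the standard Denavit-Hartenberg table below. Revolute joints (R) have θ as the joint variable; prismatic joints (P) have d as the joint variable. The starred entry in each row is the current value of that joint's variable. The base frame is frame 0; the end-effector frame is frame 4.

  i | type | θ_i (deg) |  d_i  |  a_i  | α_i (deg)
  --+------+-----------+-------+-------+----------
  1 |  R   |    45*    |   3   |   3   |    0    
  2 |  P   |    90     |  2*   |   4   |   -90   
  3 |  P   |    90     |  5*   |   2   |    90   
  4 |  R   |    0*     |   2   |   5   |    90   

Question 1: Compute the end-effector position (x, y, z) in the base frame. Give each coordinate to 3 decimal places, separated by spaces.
-5.657 2.828 -2.000

after link 1: o_1 = (2.1213, 2.1213, 3.0000)
after link 2: o_2 = (-0.7071, 4.9497, 5.0000)
after link 3: o_3 = (-4.2426, 1.4142, 3.0000)
after link 4: o_4 = (-5.6569, 2.8284, -2.0000)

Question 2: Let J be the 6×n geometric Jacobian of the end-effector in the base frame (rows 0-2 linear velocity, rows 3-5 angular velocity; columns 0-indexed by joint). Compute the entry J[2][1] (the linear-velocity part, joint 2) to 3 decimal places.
1.000

prismatic axis z_1 = (0.0000,0.0000,1.0000)
J_v[:, 1] = z_1; J_ω[:, 1] = (0,0,0)
entry J[2][1] = 1.0000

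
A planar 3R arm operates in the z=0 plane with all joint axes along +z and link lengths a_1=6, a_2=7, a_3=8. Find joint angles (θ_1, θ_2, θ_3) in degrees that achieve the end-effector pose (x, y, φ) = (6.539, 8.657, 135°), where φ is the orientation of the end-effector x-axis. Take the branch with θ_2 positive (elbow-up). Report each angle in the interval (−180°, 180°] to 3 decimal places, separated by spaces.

-2.365 30.009 107.357

wrist centre = target − a_3·(cos φ, sin φ) = (12.1959, 3.0001)
cos θ_2 = (157.7397−6²−7²)/(2·6·7) = 0.8659; θ_2 = 30.0087° (elbow-up)
β = atan2(3.0001,12.1959) = 13.8202°; ψ = atan2(3.5009,12.0616) = 16.1855°
θ_1 = β − ψ = -2.3653°
θ_3 = φ − θ_1 − θ_2 = 107.3566° (wrapped to (-180°,180°])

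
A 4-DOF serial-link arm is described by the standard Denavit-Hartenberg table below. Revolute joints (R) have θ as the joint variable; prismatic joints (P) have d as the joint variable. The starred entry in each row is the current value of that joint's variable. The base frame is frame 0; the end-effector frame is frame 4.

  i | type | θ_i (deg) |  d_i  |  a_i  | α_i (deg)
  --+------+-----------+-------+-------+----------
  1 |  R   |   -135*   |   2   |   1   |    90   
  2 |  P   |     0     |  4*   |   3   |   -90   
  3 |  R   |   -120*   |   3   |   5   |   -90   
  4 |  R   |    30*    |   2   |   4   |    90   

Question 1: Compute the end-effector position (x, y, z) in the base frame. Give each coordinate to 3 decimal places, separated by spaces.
after link 1: o_1 = (-0.7071, -0.7071, 2.0000)
after link 2: o_2 = (-5.6569, -0.0000, 2.0000)
after link 3: o_3 = (-6.9509, 4.8296, 5.0000)
after link 4: o_4 = (-9.7794, 7.6581, 3.0000)

-9.779 7.658 3.000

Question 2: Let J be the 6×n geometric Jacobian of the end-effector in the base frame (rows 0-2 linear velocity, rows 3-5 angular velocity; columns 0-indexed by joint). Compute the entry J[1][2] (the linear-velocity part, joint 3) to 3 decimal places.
axis z_2 = (0.0000,0.0000,1.0000); lever o_n−o_2 = (-4.1225,7.6581,1.0000)
cross product → J_v[:, 2] = (-7.6581,-4.1225,0.0000)
J_ω[:, 2] = z_2
entry J[1][2] = -4.1225

-4.123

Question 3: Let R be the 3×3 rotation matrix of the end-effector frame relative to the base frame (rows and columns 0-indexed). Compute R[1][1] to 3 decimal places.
-0.259

End-effector y-axis (col 1 of R) = (-0.9659,-0.2588,0.0000)
R[1][1] = -0.2588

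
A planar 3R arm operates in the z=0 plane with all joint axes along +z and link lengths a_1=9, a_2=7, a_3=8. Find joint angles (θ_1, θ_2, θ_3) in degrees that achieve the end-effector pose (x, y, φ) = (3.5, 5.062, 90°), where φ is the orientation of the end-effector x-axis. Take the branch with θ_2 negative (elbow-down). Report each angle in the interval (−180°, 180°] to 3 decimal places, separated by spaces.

wrist centre = target − a_3·(cos φ, sin φ) = (3.5000, -2.9380)
cos θ_2 = (20.8818−9²−7²)/(2·9·7) = -0.8660; θ_2 = -149.9990° (elbow-down)
β = atan2(-2.9380,3.5000) = -40.0111°; ψ = atan2(-3.5001,2.9379) = -49.9909°
θ_1 = β − ψ = 9.9798°
θ_3 = φ − θ_1 − θ_2 = -129.9808° (wrapped to (-180°,180°])

9.980 -149.999 -129.981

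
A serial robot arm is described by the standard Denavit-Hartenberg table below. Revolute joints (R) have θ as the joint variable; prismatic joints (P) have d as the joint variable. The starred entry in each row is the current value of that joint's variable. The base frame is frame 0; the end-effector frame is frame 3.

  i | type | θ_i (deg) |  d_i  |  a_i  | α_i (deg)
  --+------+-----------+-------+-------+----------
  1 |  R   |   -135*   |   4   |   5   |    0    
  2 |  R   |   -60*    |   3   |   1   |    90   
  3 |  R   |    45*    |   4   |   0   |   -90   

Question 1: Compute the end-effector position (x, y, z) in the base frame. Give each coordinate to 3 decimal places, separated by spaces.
after link 1: o_1 = (-3.5355, -3.5355, 4.0000)
after link 2: o_2 = (-4.5015, -3.2767, 7.0000)
after link 3: o_3 = (-3.4662, 0.5870, 7.0000)

-3.466 0.587 7.000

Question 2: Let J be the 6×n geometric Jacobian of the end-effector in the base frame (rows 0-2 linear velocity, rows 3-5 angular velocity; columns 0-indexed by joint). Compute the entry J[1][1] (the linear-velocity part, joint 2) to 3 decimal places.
0.069

axis z_1 = (0.0000,0.0000,1.0000); lever o_n−o_1 = (0.0694,4.1225,3.0000)
cross product → J_v[:, 1] = (-4.1225,0.0694,0.0000)
J_ω[:, 1] = z_1
entry J[1][1] = 0.0694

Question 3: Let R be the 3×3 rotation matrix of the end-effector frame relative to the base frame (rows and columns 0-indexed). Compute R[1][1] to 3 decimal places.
-0.966

End-effector y-axis (col 1 of R) = (-0.2588,-0.9659,-0.0000)
R[1][1] = -0.9659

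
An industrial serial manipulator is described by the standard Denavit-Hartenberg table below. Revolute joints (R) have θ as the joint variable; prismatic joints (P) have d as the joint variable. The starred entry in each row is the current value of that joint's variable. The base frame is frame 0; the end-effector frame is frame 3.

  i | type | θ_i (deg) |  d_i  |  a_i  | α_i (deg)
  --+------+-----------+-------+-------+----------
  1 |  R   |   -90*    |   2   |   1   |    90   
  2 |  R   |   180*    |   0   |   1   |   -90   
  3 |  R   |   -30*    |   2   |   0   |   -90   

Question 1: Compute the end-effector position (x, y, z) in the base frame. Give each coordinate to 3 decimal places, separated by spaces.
-0.000 0.000 0.000

after link 1: o_1 = (0.0000, -1.0000, 2.0000)
after link 2: o_2 = (0.0000, 0.0000, 2.0000)
after link 3: o_3 = (-0.0000, 0.0000, 0.0000)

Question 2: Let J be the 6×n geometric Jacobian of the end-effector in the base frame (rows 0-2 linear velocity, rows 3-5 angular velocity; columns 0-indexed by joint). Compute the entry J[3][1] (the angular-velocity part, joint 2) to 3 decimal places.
-1.000

axis z_1 = (-1.0000,-0.0000,0.0000); lever o_n−o_1 = (-0.0000,1.0000,-2.0000)
cross product → J_v[:, 1] = (0.0000,-2.0000,-1.0000)
J_ω[:, 1] = z_1
entry J[3][1] = -1.0000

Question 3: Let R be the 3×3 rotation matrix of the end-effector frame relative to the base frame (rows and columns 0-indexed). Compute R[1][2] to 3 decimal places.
0.500

End-effector z-axis (col 2 of R) = (0.8660,0.5000,-0.0000)
R[1][2] = 0.5000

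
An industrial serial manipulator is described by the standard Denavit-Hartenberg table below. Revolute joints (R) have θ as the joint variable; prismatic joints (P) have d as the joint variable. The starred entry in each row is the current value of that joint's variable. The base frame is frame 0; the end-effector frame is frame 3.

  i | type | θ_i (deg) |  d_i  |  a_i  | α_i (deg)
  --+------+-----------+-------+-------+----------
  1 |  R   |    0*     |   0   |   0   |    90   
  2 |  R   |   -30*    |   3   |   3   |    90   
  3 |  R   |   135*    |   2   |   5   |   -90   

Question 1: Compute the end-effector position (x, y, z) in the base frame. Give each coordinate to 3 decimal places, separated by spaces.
after link 1: o_1 = (0.0000, 0.0000, 0.0000)
after link 2: o_2 = (2.5981, -3.0000, -1.5000)
after link 3: o_3 = (-1.4638, -6.5355, -1.4643)

-1.464 -6.536 -1.464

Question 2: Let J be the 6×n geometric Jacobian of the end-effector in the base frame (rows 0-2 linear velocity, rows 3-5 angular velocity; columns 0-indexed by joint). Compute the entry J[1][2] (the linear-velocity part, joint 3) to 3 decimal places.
3.536

axis z_2 = (-0.5000,-0.0000,-0.8660); lever o_n−o_2 = (-4.0619,-3.5355,0.0357)
cross product → J_v[:, 2] = (-3.0619,3.5355,1.7678)
J_ω[:, 2] = z_2
entry J[1][2] = 3.5355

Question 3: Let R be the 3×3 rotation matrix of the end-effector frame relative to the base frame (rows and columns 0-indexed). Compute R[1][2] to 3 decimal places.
End-effector z-axis (col 2 of R) = (-0.6124,0.7071,0.3536)
R[1][2] = 0.7071

0.707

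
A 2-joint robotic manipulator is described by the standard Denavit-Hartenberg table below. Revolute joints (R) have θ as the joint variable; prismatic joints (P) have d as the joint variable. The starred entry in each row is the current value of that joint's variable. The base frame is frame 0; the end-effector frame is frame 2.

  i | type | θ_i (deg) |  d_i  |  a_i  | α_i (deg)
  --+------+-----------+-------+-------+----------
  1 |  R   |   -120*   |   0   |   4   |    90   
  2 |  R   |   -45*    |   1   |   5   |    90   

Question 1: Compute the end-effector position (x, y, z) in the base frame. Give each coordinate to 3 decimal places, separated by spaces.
-4.634 -6.026 -3.536

after link 1: o_1 = (-2.0000, -3.4641, 0.0000)
after link 2: o_2 = (-4.6338, -6.0260, -3.5355)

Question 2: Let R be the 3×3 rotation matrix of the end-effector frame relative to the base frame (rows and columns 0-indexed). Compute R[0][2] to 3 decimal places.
End-effector z-axis (col 2 of R) = (0.3536,0.6124,-0.7071)
R[0][2] = 0.3536

0.354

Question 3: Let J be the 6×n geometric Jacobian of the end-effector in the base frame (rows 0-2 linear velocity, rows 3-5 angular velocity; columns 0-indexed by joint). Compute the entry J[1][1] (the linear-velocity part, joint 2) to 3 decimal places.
-3.062

axis z_1 = (-0.8660,0.5000,0.0000); lever o_n−o_1 = (-2.6338,-2.5619,-3.5355)
cross product → J_v[:, 1] = (-1.7678,-3.0619,3.5355)
J_ω[:, 1] = z_1
entry J[1][1] = -3.0619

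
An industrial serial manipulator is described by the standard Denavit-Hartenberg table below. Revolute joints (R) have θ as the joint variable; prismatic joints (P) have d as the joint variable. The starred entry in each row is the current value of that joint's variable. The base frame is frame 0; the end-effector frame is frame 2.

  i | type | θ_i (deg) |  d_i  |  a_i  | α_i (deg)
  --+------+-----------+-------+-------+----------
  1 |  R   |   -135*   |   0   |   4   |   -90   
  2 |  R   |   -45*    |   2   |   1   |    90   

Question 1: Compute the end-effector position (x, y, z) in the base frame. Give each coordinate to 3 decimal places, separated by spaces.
-1.914 -4.743 0.707

after link 1: o_1 = (-2.8284, -2.8284, 0.0000)
after link 2: o_2 = (-1.9142, -4.7426, 0.7071)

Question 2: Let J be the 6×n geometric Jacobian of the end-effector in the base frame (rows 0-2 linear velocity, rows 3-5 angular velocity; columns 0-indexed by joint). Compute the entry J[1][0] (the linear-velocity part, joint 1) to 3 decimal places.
axis z_0 = ẑ; lever o_n−o_0 = (-1.9142,-4.7426,0.7071)
cross product → J_v[:, 0] = (4.7426,-1.9142,0.0000)
J_ω[:, 0] = z_0
entry J[1][0] = -1.9142

-1.914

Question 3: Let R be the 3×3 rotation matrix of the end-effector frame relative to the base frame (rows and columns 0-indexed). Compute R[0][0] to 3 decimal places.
-0.500

End-effector x-axis (col 0 of R) = (-0.5000,-0.5000,0.7071)
R[0][0] = -0.5000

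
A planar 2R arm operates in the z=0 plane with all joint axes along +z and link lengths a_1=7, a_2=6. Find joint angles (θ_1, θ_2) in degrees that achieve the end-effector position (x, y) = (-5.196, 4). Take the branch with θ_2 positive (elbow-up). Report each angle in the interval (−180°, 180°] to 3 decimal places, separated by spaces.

89.999 120.001

cos θ_2 = (42.9984−7²−6²)/(2·7·6) = -0.5000; θ_2 = 120.0012° (elbow-up)
β = atan2(4.0000,-5.1960) = 142.4101°; ψ = atan2(5.1961,3.9999) = 52.4113°
θ_1 = β − ψ = 89.9988°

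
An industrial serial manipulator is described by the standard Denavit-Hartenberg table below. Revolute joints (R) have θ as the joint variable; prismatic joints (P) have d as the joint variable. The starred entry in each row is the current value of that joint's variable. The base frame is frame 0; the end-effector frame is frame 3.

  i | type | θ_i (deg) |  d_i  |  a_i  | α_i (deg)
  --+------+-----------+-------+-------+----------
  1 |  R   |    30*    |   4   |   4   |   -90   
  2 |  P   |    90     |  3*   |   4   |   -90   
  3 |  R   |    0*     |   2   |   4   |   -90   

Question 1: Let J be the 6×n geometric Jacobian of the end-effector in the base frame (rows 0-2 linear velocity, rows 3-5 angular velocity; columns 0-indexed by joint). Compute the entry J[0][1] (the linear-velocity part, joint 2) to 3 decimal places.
prismatic axis z_1 = (-0.5000,0.8660,0.0000)
J_v[:, 1] = z_1; J_ω[:, 1] = (0,0,0)
entry J[0][1] = -0.5000

-0.500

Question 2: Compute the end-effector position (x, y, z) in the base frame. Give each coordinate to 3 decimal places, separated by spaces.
after link 1: o_1 = (3.4641, 2.0000, 4.0000)
after link 2: o_2 = (1.9641, 4.5981, 0.0000)
after link 3: o_3 = (0.2321, 3.5981, -4.0000)

0.232 3.598 -4.000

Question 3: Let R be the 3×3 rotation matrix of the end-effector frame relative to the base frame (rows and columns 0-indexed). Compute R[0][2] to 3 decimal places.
0.500

End-effector z-axis (col 2 of R) = (0.5000,-0.8660,-0.0000)
R[0][2] = 0.5000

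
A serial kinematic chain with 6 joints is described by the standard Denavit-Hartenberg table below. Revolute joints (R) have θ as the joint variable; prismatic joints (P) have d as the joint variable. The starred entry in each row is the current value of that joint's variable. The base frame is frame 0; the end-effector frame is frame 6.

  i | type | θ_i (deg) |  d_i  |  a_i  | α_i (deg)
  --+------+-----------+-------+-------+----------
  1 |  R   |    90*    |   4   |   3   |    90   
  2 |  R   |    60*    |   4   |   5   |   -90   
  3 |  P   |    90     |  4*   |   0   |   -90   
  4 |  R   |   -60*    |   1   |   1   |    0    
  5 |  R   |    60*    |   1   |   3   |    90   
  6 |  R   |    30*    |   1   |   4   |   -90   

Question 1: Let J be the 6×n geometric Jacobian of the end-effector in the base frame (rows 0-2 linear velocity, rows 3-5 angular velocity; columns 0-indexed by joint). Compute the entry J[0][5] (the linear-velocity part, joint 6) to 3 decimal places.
2.000

axis z_5 = (-0.0000,-0.8660,0.5000); lever o_n−o_5 = (-3.4641,-1.8660,-1.2321)
cross product → J_v[:, 5] = (2.0000,-1.7321,-3.0000)
J_ω[:, 5] = z_5
entry J[0][5] = 2.0000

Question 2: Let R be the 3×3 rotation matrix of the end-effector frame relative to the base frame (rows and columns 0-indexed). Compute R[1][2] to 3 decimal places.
-0.433

End-effector z-axis (col 2 of R) = (0.5000,-0.4330,-0.7500)
R[1][2] = -0.4330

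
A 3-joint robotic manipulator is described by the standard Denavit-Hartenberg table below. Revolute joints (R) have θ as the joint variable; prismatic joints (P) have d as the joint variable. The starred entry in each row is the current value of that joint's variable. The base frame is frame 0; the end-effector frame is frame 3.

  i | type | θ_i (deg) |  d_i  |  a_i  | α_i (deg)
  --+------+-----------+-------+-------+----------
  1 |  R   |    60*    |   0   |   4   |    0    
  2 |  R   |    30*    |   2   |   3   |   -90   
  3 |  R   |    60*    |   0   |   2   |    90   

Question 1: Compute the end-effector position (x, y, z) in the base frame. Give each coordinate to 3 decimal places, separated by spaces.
after link 1: o_1 = (2.0000, 3.4641, 0.0000)
after link 2: o_2 = (2.0000, 6.4641, 2.0000)
after link 3: o_3 = (2.0000, 7.4641, 0.2679)

2.000 7.464 0.268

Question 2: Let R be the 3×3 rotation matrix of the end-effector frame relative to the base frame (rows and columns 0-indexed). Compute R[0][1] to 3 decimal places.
-1.000

End-effector y-axis (col 1 of R) = (-1.0000,0.0000,0.0000)
R[0][1] = -1.0000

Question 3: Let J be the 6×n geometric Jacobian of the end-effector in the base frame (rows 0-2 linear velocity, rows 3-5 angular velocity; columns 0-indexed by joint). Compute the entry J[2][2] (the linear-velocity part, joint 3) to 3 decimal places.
-1.000

axis z_2 = (-1.0000,0.0000,0.0000); lever o_n−o_2 = (0.0000,1.0000,-1.7321)
cross product → J_v[:, 2] = (-0.0000,-1.7321,-1.0000)
J_ω[:, 2] = z_2
entry J[2][2] = -1.0000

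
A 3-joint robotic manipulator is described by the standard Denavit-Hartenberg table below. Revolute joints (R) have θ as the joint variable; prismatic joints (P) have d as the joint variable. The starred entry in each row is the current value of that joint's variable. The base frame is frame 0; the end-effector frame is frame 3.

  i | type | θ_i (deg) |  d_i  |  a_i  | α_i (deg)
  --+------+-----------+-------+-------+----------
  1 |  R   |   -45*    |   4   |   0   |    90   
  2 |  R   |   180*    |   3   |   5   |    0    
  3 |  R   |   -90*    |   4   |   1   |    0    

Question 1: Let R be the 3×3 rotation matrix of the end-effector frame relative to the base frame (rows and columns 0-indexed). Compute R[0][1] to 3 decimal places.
-0.707

End-effector y-axis (col 1 of R) = (-0.7071,0.7071,0.0000)
R[0][1] = -0.7071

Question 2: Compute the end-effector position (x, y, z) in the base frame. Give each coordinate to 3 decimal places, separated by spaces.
-8.485 -1.414 5.000

after link 1: o_1 = (0.0000, 0.0000, 4.0000)
after link 2: o_2 = (-5.6569, 1.4142, 4.0000)
after link 3: o_3 = (-8.4853, -1.4142, 5.0000)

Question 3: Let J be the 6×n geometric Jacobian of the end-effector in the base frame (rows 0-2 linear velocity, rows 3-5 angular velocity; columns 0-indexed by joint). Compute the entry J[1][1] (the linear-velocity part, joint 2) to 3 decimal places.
axis z_1 = (-0.7071,-0.7071,0.0000); lever o_n−o_1 = (-8.4853,-1.4142,1.0000)
cross product → J_v[:, 1] = (-0.7071,0.7071,-5.0000)
J_ω[:, 1] = z_1
entry J[1][1] = 0.7071

0.707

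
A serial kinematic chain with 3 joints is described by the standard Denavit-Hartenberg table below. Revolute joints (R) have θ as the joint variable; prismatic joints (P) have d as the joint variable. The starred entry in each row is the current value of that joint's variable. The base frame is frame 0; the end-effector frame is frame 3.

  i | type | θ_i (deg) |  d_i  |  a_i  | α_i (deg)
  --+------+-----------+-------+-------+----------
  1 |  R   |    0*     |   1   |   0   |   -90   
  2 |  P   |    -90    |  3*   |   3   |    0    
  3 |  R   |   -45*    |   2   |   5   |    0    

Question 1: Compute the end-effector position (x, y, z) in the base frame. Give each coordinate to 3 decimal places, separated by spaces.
after link 1: o_1 = (0.0000, 0.0000, 1.0000)
after link 2: o_2 = (0.0000, 3.0000, 4.0000)
after link 3: o_3 = (-3.5355, 5.0000, 7.5355)

-3.536 5.000 7.536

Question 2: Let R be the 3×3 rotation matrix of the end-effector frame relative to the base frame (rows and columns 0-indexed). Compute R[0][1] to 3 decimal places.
End-effector y-axis (col 1 of R) = (0.7071,-0.0000,0.7071)
R[0][1] = 0.7071

0.707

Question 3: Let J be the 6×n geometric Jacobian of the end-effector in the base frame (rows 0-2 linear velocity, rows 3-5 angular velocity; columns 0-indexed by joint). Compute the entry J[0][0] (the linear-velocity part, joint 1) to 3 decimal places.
-5.000

axis z_0 = ẑ; lever o_n−o_0 = (-3.5355,5.0000,7.5355)
cross product → J_v[:, 0] = (-5.0000,-3.5355,0.0000)
J_ω[:, 0] = z_0
entry J[0][0] = -5.0000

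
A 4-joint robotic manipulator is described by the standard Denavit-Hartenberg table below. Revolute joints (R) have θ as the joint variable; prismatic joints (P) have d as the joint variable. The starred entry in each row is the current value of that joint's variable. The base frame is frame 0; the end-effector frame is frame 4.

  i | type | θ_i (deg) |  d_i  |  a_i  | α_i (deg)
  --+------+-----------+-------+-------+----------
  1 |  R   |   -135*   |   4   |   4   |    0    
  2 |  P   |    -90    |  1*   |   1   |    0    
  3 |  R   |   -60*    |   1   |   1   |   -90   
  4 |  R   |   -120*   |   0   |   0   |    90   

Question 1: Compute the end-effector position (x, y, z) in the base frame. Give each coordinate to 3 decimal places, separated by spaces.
-3.277 -1.155 6.000

after link 1: o_1 = (-2.8284, -2.8284, 4.0000)
after link 2: o_2 = (-3.5355, -2.1213, 5.0000)
after link 3: o_3 = (-3.2767, -1.1554, 6.0000)
after link 4: o_4 = (-3.2767, -1.1554, 6.0000)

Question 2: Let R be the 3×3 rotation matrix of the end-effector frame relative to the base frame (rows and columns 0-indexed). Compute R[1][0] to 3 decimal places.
End-effector x-axis (col 0 of R) = (-0.1294,-0.4830,0.8660)
R[1][0] = -0.4830

-0.483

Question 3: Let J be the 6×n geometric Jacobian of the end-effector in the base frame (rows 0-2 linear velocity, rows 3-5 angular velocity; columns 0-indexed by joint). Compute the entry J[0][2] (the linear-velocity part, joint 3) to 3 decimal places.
-0.966

axis z_2 = (0.0000,0.0000,1.0000); lever o_n−o_2 = (0.2588,0.9659,1.0000)
cross product → J_v[:, 2] = (-0.9659,0.2588,0.0000)
J_ω[:, 2] = z_2
entry J[0][2] = -0.9659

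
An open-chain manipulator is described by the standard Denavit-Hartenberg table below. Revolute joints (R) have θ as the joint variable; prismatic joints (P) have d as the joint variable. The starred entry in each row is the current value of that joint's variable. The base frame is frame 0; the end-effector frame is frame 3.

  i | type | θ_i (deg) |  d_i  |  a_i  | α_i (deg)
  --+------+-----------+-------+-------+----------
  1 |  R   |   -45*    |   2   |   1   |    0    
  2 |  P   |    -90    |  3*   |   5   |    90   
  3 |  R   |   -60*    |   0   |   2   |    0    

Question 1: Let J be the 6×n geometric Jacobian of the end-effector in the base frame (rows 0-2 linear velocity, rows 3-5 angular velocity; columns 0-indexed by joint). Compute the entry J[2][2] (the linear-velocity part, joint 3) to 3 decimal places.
axis z_2 = (-0.7071,0.7071,0.0000); lever o_n−o_2 = (-0.7071,-0.7071,-1.7321)
cross product → J_v[:, 2] = (-1.2247,-1.2247,1.0000)
J_ω[:, 2] = z_2
entry J[2][2] = 1.0000

1.000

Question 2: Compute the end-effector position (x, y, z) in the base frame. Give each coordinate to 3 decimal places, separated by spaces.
-3.536 -4.950 3.268

after link 1: o_1 = (0.7071, -0.7071, 2.0000)
after link 2: o_2 = (-2.8284, -4.2426, 5.0000)
after link 3: o_3 = (-3.5355, -4.9497, 3.2679)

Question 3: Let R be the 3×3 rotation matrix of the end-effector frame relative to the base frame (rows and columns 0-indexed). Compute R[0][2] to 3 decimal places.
End-effector z-axis (col 2 of R) = (-0.7071,0.7071,0.0000)
R[0][2] = -0.7071

-0.707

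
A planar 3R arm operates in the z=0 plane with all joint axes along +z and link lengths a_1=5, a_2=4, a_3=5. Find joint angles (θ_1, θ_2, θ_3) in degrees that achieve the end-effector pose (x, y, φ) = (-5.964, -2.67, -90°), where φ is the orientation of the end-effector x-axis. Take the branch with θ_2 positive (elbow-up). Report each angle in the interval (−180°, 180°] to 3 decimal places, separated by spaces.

wrist centre = target − a_3·(cos φ, sin φ) = (-5.9640, 2.3300)
cos θ_2 = (40.9982−5²−4²)/(2·5·4) = -0.0000; θ_2 = 90.0026° (elbow-up)
β = atan2(2.3300,-5.9640) = 158.6605°; ψ = atan2(4.0000,4.9998) = 38.6608°
θ_1 = β − ψ = 119.9997°
θ_3 = φ − θ_1 − θ_2 = 59.9977° (wrapped to (-180°,180°])

120.000 90.003 59.998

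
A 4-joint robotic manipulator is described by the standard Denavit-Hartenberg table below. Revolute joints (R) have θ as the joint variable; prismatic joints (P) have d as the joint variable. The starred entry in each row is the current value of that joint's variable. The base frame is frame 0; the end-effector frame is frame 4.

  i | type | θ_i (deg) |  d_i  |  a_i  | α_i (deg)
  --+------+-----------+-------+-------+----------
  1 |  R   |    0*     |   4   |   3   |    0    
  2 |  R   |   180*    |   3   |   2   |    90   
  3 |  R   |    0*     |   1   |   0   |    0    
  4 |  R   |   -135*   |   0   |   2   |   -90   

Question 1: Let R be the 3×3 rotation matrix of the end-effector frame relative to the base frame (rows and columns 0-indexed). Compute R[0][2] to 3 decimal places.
End-effector z-axis (col 2 of R) = (-0.7071,0.0000,-0.7071)
R[0][2] = -0.7071

-0.707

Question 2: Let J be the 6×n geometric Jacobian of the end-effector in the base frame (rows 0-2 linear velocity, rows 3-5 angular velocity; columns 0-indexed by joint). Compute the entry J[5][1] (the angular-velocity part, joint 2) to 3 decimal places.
axis z_1 = (0.0000,0.0000,1.0000); lever o_n−o_1 = (-0.5858,1.0000,1.5858)
cross product → J_v[:, 1] = (-1.0000,-0.5858,0.0000)
J_ω[:, 1] = z_1
entry J[5][1] = 1.0000

1.000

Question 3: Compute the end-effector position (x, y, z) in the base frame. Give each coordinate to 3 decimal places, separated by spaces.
after link 1: o_1 = (3.0000, 0.0000, 4.0000)
after link 2: o_2 = (1.0000, 0.0000, 7.0000)
after link 3: o_3 = (1.0000, 1.0000, 7.0000)
after link 4: o_4 = (2.4142, 1.0000, 5.5858)

2.414 1.000 5.586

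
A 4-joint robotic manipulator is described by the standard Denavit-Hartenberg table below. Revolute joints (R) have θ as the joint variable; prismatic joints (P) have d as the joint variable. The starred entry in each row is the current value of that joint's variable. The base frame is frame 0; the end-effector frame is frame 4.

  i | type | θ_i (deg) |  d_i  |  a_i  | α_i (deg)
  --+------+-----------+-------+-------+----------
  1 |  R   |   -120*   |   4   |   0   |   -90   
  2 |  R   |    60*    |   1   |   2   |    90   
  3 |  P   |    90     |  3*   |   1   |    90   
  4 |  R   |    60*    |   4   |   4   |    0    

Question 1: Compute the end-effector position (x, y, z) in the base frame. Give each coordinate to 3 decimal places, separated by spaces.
after link 1: o_1 = (0.0000, 0.0000, 4.0000)
after link 2: o_2 = (0.3660, -1.3660, 2.2679)
after link 3: o_3 = (-0.0670, -4.1160, 3.7679)
after link 4: o_4 = (-0.8349, -9.4462, 2.0359)

-0.835 -9.446 2.036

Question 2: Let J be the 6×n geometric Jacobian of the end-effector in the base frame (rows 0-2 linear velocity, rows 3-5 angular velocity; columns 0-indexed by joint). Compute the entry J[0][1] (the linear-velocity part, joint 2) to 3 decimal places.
axis z_1 = (0.8660,-0.5000,0.0000); lever o_n−o_1 = (-0.8349,-9.4462,-1.9641)
cross product → J_v[:, 1] = (0.9821,1.7010,-8.5981)
J_ω[:, 1] = z_1
entry J[0][1] = 0.9821

0.982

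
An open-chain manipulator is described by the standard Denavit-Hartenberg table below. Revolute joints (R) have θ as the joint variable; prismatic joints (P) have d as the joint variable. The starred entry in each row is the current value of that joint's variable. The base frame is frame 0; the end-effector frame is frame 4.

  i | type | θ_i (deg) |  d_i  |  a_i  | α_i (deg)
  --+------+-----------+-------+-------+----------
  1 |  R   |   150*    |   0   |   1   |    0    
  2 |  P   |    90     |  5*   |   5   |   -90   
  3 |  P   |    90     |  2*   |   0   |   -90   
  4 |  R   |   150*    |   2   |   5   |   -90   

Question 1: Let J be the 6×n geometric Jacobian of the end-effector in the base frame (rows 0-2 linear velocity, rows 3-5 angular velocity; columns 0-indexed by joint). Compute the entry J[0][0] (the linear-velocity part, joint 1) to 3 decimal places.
axis z_0 = ẑ; lever o_n−o_0 = (-2.7990,-1.8481,9.3301)
cross product → J_v[:, 0] = (1.8481,-2.7990,0.0000)
J_ω[:, 0] = z_0
entry J[0][0] = 1.8481

1.848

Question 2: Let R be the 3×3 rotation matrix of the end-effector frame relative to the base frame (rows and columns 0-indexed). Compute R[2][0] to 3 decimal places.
End-effector x-axis (col 0 of R) = (-0.4330,0.2500,0.8660)
R[2][0] = 0.8660

0.866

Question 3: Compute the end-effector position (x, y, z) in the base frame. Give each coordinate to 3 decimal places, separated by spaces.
after link 1: o_1 = (-0.8660, 0.5000, 0.0000)
after link 2: o_2 = (-3.3660, -3.8301, 5.0000)
after link 3: o_3 = (-1.6340, -4.8301, 5.0000)
after link 4: o_4 = (-2.7990, -1.8481, 9.3301)

-2.799 -1.848 9.330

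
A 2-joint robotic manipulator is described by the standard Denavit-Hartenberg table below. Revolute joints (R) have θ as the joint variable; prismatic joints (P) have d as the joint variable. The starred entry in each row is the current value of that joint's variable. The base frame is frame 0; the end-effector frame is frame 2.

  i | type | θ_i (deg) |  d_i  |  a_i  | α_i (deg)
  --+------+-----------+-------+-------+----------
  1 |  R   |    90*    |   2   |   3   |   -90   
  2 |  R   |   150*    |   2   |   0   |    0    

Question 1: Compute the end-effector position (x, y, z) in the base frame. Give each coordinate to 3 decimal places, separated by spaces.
-2.000 3.000 2.000

after link 1: o_1 = (0.0000, 3.0000, 2.0000)
after link 2: o_2 = (-2.0000, 3.0000, 2.0000)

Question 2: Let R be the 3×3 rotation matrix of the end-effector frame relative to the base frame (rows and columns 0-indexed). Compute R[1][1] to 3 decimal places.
End-effector y-axis (col 1 of R) = (0.0000,-0.5000,0.8660)
R[1][1] = -0.5000

-0.500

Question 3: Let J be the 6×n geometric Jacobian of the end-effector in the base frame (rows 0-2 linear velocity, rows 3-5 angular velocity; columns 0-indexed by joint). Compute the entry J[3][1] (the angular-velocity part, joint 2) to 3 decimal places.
axis z_1 = (-1.0000,0.0000,0.0000); lever o_n−o_1 = (-2.0000,0.0000,0.0000)
cross product → J_v[:, 1] = (0.0000,-0.0000,0.0000)
J_ω[:, 1] = z_1
entry J[3][1] = -1.0000

-1.000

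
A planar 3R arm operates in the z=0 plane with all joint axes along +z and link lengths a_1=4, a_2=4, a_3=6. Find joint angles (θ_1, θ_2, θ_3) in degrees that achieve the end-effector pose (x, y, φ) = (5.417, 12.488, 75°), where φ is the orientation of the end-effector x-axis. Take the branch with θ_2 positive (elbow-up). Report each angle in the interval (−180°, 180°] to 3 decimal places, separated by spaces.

45.012 29.974 0.014

wrist centre = target − a_3·(cos φ, sin φ) = (3.8641, 6.6924)
cos θ_2 = (59.7200−4²−4²)/(2·4·4) = 0.8662; θ_2 = 29.9743° (elbow-up)
β = atan2(6.6924,3.8641) = 59.9987°; ψ = atan2(1.9984,7.4650) = 14.9872°
θ_1 = β − ψ = 45.0115°
θ_3 = φ − θ_1 − θ_2 = 0.0141° (wrapped to (-180°,180°])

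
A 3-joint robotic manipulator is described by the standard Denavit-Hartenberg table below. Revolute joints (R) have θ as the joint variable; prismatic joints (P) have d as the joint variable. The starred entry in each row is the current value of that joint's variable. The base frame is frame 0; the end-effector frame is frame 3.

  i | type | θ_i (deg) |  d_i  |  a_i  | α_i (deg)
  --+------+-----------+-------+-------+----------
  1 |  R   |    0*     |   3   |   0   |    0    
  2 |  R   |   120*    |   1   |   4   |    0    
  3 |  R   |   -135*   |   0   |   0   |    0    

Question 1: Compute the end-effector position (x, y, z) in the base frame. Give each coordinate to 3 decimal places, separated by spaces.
after link 1: o_1 = (0.0000, 0.0000, 3.0000)
after link 2: o_2 = (-2.0000, 3.4641, 4.0000)
after link 3: o_3 = (-2.0000, 3.4641, 4.0000)

-2.000 3.464 4.000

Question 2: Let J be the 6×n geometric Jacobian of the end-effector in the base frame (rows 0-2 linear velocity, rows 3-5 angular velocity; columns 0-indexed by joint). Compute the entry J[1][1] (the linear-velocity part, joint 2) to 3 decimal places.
-2.000

axis z_1 = (0.0000,0.0000,1.0000); lever o_n−o_1 = (-2.0000,3.4641,1.0000)
cross product → J_v[:, 1] = (-3.4641,-2.0000,0.0000)
J_ω[:, 1] = z_1
entry J[1][1] = -2.0000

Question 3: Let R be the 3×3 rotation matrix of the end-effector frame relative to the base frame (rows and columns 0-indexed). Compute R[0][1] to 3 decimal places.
0.259

End-effector y-axis (col 1 of R) = (0.2588,0.9659,0.0000)
R[0][1] = 0.2588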